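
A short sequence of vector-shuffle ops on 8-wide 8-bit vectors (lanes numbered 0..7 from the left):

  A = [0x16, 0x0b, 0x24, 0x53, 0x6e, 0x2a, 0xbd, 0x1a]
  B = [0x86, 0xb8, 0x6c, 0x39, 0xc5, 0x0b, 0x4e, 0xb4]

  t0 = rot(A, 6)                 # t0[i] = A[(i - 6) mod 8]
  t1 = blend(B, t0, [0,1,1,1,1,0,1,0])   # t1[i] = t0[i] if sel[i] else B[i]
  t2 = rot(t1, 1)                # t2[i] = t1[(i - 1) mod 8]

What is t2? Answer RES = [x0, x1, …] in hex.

  t0: 24 53 6e 2a bd 1a 16 0b
  t1: 86 53 6e 2a bd 0b 16 b4
  t2: b4 86 53 6e 2a bd 0b 16

RES = [0xb4, 0x86, 0x53, 0x6e, 0x2a, 0xbd, 0x0b, 0x16]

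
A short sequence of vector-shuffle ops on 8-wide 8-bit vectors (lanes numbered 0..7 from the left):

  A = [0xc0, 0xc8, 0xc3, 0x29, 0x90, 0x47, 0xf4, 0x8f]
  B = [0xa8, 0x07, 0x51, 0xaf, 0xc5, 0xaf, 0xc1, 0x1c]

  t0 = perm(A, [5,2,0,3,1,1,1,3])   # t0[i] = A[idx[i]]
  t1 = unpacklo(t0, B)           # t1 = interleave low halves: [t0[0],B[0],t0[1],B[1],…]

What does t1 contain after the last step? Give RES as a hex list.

→ t0 |47|c3|c0|29|c8|c8|c8|29|
→ t1 |47|a8|c3|07|c0|51|29|af|

RES = [0x47, 0xa8, 0xc3, 0x07, 0xc0, 0x51, 0x29, 0xaf]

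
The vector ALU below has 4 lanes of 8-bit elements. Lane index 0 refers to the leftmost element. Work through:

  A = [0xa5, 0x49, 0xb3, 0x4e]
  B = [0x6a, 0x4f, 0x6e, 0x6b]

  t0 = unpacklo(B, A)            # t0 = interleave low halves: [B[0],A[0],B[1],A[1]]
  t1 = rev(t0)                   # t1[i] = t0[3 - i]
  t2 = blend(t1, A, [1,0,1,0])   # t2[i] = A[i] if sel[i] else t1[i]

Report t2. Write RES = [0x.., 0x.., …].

RES = [0xa5, 0x4f, 0xb3, 0x6a]

  t0: 6a a5 4f 49
  t1: 49 4f a5 6a
  t2: a5 4f b3 6a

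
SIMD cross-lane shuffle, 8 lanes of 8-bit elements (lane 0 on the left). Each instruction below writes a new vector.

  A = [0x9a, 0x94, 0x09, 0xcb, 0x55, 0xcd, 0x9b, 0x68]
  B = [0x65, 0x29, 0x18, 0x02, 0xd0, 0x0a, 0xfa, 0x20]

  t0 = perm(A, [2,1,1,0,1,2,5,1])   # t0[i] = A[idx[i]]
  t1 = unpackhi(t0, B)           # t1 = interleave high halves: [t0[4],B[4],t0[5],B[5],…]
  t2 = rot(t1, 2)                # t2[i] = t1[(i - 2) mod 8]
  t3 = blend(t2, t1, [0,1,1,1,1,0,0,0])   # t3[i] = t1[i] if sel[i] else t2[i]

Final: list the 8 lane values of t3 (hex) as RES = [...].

  t0: 09 94 94 9a 94 09 cd 94
  t1: 94 d0 09 0a cd fa 94 20
  t2: 94 20 94 d0 09 0a cd fa
  t3: 94 d0 09 0a cd 0a cd fa

RES = [ 0x94  0xd0  0x09  0x0a  0xcd  0x0a  0xcd  0xfa ]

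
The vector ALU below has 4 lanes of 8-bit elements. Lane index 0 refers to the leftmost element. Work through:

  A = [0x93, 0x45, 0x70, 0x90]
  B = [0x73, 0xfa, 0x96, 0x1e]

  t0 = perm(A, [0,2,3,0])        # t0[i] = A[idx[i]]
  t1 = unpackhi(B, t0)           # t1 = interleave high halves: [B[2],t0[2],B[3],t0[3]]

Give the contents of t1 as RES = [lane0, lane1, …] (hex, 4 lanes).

t0 = [0x93, 0x70, 0x90, 0x93]
t1 = [0x96, 0x90, 0x1e, 0x93]

RES = [0x96, 0x90, 0x1e, 0x93]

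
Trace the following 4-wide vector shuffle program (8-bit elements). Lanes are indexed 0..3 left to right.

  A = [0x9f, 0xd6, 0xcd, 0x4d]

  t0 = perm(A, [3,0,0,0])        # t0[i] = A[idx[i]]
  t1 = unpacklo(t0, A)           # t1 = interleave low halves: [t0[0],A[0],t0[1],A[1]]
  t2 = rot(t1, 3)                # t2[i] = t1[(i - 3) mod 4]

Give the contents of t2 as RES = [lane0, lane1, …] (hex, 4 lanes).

RES = [0x9f, 0x9f, 0xd6, 0x4d]

  t0: 4d 9f 9f 9f
  t1: 4d 9f 9f d6
  t2: 9f 9f d6 4d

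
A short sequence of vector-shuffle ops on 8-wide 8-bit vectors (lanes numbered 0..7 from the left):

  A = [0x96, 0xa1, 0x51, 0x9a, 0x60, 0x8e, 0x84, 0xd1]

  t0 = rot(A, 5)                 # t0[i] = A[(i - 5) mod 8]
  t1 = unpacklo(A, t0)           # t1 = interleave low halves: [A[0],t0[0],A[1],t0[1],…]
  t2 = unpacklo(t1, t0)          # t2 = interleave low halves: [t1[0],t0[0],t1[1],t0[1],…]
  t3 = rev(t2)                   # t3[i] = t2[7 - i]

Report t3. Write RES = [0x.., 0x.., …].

RES = [ 0x84  0x60  0x8e  0xa1  0x60  0x9a  0x9a  0x96 ]

→ t0 |9a|60|8e|84|d1|96|a1|51|
→ t1 |96|9a|a1|60|51|8e|9a|84|
→ t2 |96|9a|9a|60|a1|8e|60|84|
→ t3 |84|60|8e|a1|60|9a|9a|96|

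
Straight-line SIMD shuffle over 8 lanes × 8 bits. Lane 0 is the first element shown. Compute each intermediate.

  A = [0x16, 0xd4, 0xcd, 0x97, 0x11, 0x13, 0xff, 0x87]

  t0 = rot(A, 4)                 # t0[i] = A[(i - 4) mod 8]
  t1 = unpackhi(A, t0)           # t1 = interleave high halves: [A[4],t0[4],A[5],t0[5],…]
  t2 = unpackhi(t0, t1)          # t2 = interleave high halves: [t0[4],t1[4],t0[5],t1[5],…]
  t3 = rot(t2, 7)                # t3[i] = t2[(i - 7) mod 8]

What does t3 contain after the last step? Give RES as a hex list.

t0 = [0x11, 0x13, 0xff, 0x87, 0x16, 0xd4, 0xcd, 0x97]
t1 = [0x11, 0x16, 0x13, 0xd4, 0xff, 0xcd, 0x87, 0x97]
t2 = [0x16, 0xff, 0xd4, 0xcd, 0xcd, 0x87, 0x97, 0x97]
t3 = [0xff, 0xd4, 0xcd, 0xcd, 0x87, 0x97, 0x97, 0x16]

RES = [ 0xff  0xd4  0xcd  0xcd  0x87  0x97  0x97  0x16 ]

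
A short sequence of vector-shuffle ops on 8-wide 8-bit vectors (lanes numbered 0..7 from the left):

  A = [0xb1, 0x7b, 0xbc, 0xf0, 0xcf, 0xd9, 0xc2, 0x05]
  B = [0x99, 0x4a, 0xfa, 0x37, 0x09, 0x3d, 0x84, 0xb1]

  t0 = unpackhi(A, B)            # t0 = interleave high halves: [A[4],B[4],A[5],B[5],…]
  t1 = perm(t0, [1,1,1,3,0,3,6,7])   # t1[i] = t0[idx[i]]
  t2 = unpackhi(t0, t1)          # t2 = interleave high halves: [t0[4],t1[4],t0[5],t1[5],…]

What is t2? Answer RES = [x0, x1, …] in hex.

t0 = [0xcf, 0x09, 0xd9, 0x3d, 0xc2, 0x84, 0x05, 0xb1]
t1 = [0x09, 0x09, 0x09, 0x3d, 0xcf, 0x3d, 0x05, 0xb1]
t2 = [0xc2, 0xcf, 0x84, 0x3d, 0x05, 0x05, 0xb1, 0xb1]

RES = [ 0xc2  0xcf  0x84  0x3d  0x05  0x05  0xb1  0xb1 ]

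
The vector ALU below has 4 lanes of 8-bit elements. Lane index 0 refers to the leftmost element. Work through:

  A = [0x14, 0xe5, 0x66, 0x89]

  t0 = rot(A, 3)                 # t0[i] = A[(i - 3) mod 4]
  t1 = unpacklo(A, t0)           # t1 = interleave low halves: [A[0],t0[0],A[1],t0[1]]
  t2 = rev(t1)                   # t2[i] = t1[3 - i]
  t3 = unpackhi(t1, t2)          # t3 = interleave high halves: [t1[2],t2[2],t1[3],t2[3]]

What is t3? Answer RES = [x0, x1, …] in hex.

RES = [0xe5, 0xe5, 0x66, 0x14]

t0 = [0xe5, 0x66, 0x89, 0x14]
t1 = [0x14, 0xe5, 0xe5, 0x66]
t2 = [0x66, 0xe5, 0xe5, 0x14]
t3 = [0xe5, 0xe5, 0x66, 0x14]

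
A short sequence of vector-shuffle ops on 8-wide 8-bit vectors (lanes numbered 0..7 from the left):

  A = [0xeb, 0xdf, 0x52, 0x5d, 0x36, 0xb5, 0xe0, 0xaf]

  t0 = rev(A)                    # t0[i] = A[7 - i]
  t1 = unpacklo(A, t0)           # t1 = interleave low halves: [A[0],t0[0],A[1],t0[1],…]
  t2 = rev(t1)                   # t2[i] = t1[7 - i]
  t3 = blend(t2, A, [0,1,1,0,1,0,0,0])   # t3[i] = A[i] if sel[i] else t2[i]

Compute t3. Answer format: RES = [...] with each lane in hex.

RES = [ 0x36  0xdf  0x52  0x52  0x36  0xdf  0xaf  0xeb ]

  t0: af e0 b5 36 5d 52 df eb
  t1: eb af df e0 52 b5 5d 36
  t2: 36 5d b5 52 e0 df af eb
  t3: 36 df 52 52 36 df af eb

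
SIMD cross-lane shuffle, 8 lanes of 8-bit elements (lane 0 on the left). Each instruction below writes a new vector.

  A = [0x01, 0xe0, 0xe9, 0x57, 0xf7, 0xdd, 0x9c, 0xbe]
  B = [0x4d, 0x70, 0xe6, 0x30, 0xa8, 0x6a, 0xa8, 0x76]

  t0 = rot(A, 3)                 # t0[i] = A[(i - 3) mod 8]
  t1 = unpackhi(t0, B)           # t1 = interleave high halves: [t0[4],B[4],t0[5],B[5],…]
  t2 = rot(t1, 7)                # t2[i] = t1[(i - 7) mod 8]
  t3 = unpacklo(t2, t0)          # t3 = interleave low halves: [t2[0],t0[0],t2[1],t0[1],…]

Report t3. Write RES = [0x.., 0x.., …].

RES = [0xa8, 0xdd, 0xe9, 0x9c, 0x6a, 0xbe, 0x57, 0x01]

  t0: dd 9c be 01 e0 e9 57 f7
  t1: e0 a8 e9 6a 57 a8 f7 76
  t2: a8 e9 6a 57 a8 f7 76 e0
  t3: a8 dd e9 9c 6a be 57 01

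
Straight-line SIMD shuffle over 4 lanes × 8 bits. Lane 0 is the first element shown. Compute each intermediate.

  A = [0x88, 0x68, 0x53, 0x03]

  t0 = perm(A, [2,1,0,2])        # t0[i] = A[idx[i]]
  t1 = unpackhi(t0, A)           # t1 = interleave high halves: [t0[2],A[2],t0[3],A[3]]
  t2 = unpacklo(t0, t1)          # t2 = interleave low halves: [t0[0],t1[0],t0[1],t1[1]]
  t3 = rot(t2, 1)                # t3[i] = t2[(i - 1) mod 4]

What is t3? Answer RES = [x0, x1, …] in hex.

  t0: 53 68 88 53
  t1: 88 53 53 03
  t2: 53 88 68 53
  t3: 53 53 88 68

RES = [0x53, 0x53, 0x88, 0x68]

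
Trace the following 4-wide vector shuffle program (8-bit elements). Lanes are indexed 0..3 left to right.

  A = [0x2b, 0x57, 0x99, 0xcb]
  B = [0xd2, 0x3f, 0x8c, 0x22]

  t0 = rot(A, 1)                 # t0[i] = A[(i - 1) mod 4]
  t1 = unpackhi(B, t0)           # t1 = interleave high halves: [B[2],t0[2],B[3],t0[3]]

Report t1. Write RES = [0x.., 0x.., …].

RES = [ 0x8c  0x57  0x22  0x99 ]

→ t0 |cb|2b|57|99|
→ t1 |8c|57|22|99|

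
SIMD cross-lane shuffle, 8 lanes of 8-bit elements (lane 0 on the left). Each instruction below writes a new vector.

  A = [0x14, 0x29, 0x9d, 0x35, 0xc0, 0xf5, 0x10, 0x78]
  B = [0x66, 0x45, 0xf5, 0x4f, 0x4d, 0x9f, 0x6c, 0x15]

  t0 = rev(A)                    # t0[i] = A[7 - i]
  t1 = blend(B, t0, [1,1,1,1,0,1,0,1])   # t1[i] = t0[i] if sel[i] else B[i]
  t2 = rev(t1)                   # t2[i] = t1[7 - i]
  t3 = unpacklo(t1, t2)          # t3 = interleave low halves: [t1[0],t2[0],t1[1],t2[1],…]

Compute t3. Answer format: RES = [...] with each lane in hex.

RES = [ 0x78  0x14  0x10  0x6c  0xf5  0x9d  0xc0  0x4d ]

→ t0 |78|10|f5|c0|35|9d|29|14|
→ t1 |78|10|f5|c0|4d|9d|6c|14|
→ t2 |14|6c|9d|4d|c0|f5|10|78|
→ t3 |78|14|10|6c|f5|9d|c0|4d|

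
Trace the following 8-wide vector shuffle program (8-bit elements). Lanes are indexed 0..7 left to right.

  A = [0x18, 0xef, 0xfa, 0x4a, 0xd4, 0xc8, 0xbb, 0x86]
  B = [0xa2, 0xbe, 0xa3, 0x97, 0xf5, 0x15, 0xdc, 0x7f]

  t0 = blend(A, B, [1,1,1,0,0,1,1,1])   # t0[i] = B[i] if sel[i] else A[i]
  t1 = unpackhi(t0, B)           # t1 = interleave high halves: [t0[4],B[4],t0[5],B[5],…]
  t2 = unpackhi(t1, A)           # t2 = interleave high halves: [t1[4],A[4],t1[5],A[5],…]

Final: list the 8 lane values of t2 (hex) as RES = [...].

RES = [0xdc, 0xd4, 0xdc, 0xc8, 0x7f, 0xbb, 0x7f, 0x86]

t0 = [0xa2, 0xbe, 0xa3, 0x4a, 0xd4, 0x15, 0xdc, 0x7f]
t1 = [0xd4, 0xf5, 0x15, 0x15, 0xdc, 0xdc, 0x7f, 0x7f]
t2 = [0xdc, 0xd4, 0xdc, 0xc8, 0x7f, 0xbb, 0x7f, 0x86]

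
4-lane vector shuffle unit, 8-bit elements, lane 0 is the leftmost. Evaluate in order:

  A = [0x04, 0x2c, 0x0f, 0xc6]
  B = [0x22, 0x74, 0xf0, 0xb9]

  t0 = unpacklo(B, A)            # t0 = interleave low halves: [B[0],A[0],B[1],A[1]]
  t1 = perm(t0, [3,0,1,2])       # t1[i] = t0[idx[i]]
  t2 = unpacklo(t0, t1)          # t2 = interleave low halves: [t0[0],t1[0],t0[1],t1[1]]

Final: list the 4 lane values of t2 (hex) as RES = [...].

→ t0 |22|04|74|2c|
→ t1 |2c|22|04|74|
→ t2 |22|2c|04|22|

RES = [0x22, 0x2c, 0x04, 0x22]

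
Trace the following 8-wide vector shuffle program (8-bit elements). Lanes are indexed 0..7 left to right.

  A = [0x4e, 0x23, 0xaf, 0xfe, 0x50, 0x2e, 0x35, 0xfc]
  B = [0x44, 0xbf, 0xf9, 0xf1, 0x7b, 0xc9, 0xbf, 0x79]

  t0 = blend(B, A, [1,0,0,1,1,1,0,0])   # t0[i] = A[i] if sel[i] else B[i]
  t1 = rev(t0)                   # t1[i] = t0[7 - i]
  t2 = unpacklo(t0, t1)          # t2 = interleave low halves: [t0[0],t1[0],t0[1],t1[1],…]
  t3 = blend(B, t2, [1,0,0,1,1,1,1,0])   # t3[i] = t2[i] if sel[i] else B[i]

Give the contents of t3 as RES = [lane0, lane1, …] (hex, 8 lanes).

t0 = [0x4e, 0xbf, 0xf9, 0xfe, 0x50, 0x2e, 0xbf, 0x79]
t1 = [0x79, 0xbf, 0x2e, 0x50, 0xfe, 0xf9, 0xbf, 0x4e]
t2 = [0x4e, 0x79, 0xbf, 0xbf, 0xf9, 0x2e, 0xfe, 0x50]
t3 = [0x4e, 0xbf, 0xf9, 0xbf, 0xf9, 0x2e, 0xfe, 0x79]

RES = [0x4e, 0xbf, 0xf9, 0xbf, 0xf9, 0x2e, 0xfe, 0x79]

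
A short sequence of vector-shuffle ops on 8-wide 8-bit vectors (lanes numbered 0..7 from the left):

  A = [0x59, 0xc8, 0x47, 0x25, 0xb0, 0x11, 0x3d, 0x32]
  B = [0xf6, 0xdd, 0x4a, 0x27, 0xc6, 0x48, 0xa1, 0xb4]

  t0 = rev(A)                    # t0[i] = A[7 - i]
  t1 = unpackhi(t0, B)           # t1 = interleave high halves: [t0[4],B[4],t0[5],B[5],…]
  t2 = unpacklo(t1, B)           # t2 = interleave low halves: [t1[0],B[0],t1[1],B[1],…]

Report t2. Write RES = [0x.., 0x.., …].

RES = [ 0x25  0xf6  0xc6  0xdd  0x47  0x4a  0x48  0x27 ]

  t0: 32 3d 11 b0 25 47 c8 59
  t1: 25 c6 47 48 c8 a1 59 b4
  t2: 25 f6 c6 dd 47 4a 48 27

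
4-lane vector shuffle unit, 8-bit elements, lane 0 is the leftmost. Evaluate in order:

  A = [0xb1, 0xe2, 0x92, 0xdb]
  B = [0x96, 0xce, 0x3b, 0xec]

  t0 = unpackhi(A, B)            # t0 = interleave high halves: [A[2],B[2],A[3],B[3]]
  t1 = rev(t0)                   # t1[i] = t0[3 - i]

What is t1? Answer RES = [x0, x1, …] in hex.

RES = [ 0xec  0xdb  0x3b  0x92 ]

  t0: 92 3b db ec
  t1: ec db 3b 92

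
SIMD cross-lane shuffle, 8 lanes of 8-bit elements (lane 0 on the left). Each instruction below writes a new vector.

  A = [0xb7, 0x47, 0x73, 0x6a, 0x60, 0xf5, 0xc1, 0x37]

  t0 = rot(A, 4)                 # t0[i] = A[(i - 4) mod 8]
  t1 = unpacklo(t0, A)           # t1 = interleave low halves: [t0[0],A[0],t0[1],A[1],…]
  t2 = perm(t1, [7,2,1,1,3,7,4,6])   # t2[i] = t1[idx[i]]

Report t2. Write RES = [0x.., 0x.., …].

  t0: 60 f5 c1 37 b7 47 73 6a
  t1: 60 b7 f5 47 c1 73 37 6a
  t2: 6a f5 b7 b7 47 6a c1 37

RES = [0x6a, 0xf5, 0xb7, 0xb7, 0x47, 0x6a, 0xc1, 0x37]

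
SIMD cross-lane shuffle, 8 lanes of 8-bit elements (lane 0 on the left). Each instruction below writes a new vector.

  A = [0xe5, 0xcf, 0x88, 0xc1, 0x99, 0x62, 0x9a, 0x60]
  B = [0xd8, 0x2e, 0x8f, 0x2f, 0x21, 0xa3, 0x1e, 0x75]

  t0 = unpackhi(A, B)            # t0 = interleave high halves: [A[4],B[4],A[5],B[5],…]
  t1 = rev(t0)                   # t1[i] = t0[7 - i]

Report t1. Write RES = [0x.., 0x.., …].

  t0: 99 21 62 a3 9a 1e 60 75
  t1: 75 60 1e 9a a3 62 21 99

RES = [0x75, 0x60, 0x1e, 0x9a, 0xa3, 0x62, 0x21, 0x99]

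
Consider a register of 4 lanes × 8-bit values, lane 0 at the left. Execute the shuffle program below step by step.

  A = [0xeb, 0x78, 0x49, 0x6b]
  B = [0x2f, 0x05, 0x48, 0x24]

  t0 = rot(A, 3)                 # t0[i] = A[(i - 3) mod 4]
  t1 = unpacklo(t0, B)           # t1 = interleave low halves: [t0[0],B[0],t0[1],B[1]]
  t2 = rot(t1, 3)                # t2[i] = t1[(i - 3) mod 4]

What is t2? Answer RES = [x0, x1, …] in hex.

RES = [0x2f, 0x49, 0x05, 0x78]

  t0: 78 49 6b eb
  t1: 78 2f 49 05
  t2: 2f 49 05 78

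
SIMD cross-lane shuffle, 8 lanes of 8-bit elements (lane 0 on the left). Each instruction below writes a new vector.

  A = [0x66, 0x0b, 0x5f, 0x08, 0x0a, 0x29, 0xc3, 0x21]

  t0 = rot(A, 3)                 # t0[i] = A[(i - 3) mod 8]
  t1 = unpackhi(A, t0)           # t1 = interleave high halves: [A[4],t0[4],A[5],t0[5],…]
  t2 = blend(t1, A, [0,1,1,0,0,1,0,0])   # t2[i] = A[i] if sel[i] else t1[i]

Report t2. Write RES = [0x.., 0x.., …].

  t0: 29 c3 21 66 0b 5f 08 0a
  t1: 0a 0b 29 5f c3 08 21 0a
  t2: 0a 0b 5f 5f c3 29 21 0a

RES = [ 0x0a  0x0b  0x5f  0x5f  0xc3  0x29  0x21  0x0a ]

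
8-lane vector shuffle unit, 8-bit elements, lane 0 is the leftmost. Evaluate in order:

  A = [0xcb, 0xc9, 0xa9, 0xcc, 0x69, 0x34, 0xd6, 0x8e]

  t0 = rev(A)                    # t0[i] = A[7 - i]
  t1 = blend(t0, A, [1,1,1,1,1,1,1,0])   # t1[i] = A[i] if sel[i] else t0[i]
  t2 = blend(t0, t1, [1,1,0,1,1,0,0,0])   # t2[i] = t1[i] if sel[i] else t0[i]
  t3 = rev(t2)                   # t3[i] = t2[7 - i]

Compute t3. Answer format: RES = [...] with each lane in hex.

  t0: 8e d6 34 69 cc a9 c9 cb
  t1: cb c9 a9 cc 69 34 d6 cb
  t2: cb c9 34 cc 69 a9 c9 cb
  t3: cb c9 a9 69 cc 34 c9 cb

RES = [0xcb, 0xc9, 0xa9, 0x69, 0xcc, 0x34, 0xc9, 0xcb]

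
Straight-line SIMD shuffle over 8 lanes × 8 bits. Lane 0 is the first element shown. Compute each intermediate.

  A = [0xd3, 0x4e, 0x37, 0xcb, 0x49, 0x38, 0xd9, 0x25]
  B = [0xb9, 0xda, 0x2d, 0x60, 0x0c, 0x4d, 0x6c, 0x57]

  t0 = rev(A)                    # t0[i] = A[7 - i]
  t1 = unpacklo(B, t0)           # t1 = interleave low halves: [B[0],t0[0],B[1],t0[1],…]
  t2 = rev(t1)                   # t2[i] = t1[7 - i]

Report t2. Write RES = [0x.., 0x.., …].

t0 = [0x25, 0xd9, 0x38, 0x49, 0xcb, 0x37, 0x4e, 0xd3]
t1 = [0xb9, 0x25, 0xda, 0xd9, 0x2d, 0x38, 0x60, 0x49]
t2 = [0x49, 0x60, 0x38, 0x2d, 0xd9, 0xda, 0x25, 0xb9]

RES = [ 0x49  0x60  0x38  0x2d  0xd9  0xda  0x25  0xb9 ]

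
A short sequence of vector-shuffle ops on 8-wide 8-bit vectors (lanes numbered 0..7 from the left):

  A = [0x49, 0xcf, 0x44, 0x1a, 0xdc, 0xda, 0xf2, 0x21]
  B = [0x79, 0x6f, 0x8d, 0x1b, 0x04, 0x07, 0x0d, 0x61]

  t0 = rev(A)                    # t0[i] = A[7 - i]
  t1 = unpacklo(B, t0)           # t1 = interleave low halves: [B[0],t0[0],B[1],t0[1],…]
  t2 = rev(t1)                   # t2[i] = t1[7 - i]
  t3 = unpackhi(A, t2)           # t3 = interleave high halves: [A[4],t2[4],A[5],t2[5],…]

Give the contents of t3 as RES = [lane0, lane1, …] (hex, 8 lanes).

  t0: 21 f2 da dc 1a 44 cf 49
  t1: 79 21 6f f2 8d da 1b dc
  t2: dc 1b da 8d f2 6f 21 79
  t3: dc f2 da 6f f2 21 21 79

RES = [ 0xdc  0xf2  0xda  0x6f  0xf2  0x21  0x21  0x79 ]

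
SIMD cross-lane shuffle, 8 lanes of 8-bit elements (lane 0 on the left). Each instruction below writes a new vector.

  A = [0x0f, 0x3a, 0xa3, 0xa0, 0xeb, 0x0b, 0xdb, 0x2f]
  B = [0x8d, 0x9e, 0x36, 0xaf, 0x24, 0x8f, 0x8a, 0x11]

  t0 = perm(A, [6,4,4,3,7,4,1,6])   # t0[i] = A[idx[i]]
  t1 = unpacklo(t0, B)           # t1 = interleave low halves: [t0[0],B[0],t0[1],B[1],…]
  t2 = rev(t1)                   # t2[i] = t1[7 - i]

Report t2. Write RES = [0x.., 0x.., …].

  t0: db eb eb a0 2f eb 3a db
  t1: db 8d eb 9e eb 36 a0 af
  t2: af a0 36 eb 9e eb 8d db

RES = [0xaf, 0xa0, 0x36, 0xeb, 0x9e, 0xeb, 0x8d, 0xdb]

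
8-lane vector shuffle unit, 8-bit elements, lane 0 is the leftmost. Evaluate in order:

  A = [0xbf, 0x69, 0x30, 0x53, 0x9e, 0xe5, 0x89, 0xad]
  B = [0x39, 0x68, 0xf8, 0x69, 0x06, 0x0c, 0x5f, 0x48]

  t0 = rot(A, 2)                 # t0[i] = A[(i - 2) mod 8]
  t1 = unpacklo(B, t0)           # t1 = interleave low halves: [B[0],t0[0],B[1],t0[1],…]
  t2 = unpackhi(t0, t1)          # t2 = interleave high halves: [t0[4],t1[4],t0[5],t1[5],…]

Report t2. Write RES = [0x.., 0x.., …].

RES = [0x30, 0xf8, 0x53, 0xbf, 0x9e, 0x69, 0xe5, 0x69]

  t0: 89 ad bf 69 30 53 9e e5
  t1: 39 89 68 ad f8 bf 69 69
  t2: 30 f8 53 bf 9e 69 e5 69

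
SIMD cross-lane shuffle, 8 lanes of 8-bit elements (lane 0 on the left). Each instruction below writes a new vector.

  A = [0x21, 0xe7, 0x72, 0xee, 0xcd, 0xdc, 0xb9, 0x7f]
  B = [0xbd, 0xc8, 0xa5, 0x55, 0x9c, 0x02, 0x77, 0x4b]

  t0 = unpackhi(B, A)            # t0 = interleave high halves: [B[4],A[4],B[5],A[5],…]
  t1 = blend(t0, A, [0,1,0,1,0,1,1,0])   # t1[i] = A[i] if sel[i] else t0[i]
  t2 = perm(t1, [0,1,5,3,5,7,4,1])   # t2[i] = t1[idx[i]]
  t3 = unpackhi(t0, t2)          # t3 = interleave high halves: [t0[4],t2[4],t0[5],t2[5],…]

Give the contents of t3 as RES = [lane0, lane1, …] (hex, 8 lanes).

RES = [ 0x77  0xdc  0xb9  0x7f  0x4b  0x77  0x7f  0xe7 ]

  t0: 9c cd 02 dc 77 b9 4b 7f
  t1: 9c e7 02 ee 77 dc b9 7f
  t2: 9c e7 dc ee dc 7f 77 e7
  t3: 77 dc b9 7f 4b 77 7f e7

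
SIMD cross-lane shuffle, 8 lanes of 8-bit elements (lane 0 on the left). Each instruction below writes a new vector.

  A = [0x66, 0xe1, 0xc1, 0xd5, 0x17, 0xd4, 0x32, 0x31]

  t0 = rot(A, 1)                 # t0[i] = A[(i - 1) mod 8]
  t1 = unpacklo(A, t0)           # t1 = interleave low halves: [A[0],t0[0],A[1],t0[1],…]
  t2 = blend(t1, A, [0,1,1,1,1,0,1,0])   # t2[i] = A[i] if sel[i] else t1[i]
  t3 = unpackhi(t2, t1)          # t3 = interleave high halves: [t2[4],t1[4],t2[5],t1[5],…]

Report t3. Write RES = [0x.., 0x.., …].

RES = [ 0x17  0xc1  0xe1  0xe1  0x32  0xd5  0xc1  0xc1 ]

t0 = [0x31, 0x66, 0xe1, 0xc1, 0xd5, 0x17, 0xd4, 0x32]
t1 = [0x66, 0x31, 0xe1, 0x66, 0xc1, 0xe1, 0xd5, 0xc1]
t2 = [0x66, 0xe1, 0xc1, 0xd5, 0x17, 0xe1, 0x32, 0xc1]
t3 = [0x17, 0xc1, 0xe1, 0xe1, 0x32, 0xd5, 0xc1, 0xc1]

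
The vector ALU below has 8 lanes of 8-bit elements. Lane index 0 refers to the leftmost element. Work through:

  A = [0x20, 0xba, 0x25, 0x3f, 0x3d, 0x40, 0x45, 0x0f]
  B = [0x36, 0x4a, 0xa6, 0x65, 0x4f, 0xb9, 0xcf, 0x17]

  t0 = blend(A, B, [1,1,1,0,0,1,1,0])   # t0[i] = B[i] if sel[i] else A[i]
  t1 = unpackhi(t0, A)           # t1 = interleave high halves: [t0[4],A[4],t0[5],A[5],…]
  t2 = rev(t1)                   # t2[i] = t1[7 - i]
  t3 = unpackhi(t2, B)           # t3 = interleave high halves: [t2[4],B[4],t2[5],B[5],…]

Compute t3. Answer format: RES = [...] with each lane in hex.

RES = [0x40, 0x4f, 0xb9, 0xb9, 0x3d, 0xcf, 0x3d, 0x17]

  t0: 36 4a a6 3f 3d b9 cf 0f
  t1: 3d 3d b9 40 cf 45 0f 0f
  t2: 0f 0f 45 cf 40 b9 3d 3d
  t3: 40 4f b9 b9 3d cf 3d 17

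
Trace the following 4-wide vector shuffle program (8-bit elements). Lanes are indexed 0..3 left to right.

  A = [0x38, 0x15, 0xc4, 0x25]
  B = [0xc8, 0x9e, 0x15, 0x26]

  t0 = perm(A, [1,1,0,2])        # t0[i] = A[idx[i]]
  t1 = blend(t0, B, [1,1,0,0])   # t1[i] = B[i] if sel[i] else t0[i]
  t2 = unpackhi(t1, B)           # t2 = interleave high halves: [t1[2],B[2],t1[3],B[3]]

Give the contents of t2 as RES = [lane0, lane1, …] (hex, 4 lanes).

t0 = [0x15, 0x15, 0x38, 0xc4]
t1 = [0xc8, 0x9e, 0x38, 0xc4]
t2 = [0x38, 0x15, 0xc4, 0x26]

RES = [0x38, 0x15, 0xc4, 0x26]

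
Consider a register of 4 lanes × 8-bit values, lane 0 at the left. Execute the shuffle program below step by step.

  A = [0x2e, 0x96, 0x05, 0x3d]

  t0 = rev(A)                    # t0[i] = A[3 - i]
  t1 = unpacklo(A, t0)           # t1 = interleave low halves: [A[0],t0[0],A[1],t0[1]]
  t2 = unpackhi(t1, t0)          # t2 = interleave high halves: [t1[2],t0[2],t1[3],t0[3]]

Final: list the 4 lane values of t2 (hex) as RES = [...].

  t0: 3d 05 96 2e
  t1: 2e 3d 96 05
  t2: 96 96 05 2e

RES = [ 0x96  0x96  0x05  0x2e ]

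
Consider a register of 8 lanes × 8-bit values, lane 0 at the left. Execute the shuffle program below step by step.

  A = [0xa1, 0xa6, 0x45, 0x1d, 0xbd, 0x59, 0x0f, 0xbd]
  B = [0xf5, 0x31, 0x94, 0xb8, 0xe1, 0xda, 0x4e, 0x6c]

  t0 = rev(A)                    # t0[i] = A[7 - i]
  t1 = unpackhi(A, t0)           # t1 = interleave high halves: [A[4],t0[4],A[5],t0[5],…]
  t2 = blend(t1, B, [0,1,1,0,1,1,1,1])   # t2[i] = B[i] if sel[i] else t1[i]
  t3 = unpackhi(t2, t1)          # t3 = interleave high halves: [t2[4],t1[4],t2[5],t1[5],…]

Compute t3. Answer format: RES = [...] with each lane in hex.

RES = [ 0xe1  0x0f  0xda  0xa6  0x4e  0xbd  0x6c  0xa1 ]

t0 = [0xbd, 0x0f, 0x59, 0xbd, 0x1d, 0x45, 0xa6, 0xa1]
t1 = [0xbd, 0x1d, 0x59, 0x45, 0x0f, 0xa6, 0xbd, 0xa1]
t2 = [0xbd, 0x31, 0x94, 0x45, 0xe1, 0xda, 0x4e, 0x6c]
t3 = [0xe1, 0x0f, 0xda, 0xa6, 0x4e, 0xbd, 0x6c, 0xa1]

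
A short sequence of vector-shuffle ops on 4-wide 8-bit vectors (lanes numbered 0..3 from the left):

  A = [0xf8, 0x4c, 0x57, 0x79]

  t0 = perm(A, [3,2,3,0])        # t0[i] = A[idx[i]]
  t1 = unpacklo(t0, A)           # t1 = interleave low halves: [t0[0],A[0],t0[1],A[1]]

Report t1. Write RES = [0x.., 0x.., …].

  t0: 79 57 79 f8
  t1: 79 f8 57 4c

RES = [ 0x79  0xf8  0x57  0x4c ]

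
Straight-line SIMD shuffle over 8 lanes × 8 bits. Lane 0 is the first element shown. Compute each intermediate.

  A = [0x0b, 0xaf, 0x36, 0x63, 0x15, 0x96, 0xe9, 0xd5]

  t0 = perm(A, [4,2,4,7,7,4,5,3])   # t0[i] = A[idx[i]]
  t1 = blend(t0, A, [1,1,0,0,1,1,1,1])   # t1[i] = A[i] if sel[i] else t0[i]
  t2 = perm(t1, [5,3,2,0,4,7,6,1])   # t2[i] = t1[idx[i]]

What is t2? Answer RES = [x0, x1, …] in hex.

→ t0 |15|36|15|d5|d5|15|96|63|
→ t1 |0b|af|15|d5|15|96|e9|d5|
→ t2 |96|d5|15|0b|15|d5|e9|af|

RES = [0x96, 0xd5, 0x15, 0x0b, 0x15, 0xd5, 0xe9, 0xaf]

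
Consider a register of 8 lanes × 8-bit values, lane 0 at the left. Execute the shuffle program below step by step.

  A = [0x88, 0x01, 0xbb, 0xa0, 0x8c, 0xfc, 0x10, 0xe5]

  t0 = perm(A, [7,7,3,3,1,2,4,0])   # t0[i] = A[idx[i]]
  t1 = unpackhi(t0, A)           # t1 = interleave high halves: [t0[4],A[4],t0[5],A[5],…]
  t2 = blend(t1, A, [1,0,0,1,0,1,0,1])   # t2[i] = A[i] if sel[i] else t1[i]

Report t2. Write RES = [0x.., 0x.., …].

RES = [ 0x88  0x8c  0xbb  0xa0  0x8c  0xfc  0x88  0xe5 ]

→ t0 |e5|e5|a0|a0|01|bb|8c|88|
→ t1 |01|8c|bb|fc|8c|10|88|e5|
→ t2 |88|8c|bb|a0|8c|fc|88|e5|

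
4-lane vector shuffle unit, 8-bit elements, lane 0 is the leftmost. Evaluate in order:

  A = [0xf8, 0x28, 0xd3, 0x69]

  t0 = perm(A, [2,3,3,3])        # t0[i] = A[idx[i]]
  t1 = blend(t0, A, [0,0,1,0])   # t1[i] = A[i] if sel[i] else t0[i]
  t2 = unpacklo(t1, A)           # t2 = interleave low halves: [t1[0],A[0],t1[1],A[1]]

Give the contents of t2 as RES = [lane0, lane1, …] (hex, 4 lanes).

RES = [0xd3, 0xf8, 0x69, 0x28]

→ t0 |d3|69|69|69|
→ t1 |d3|69|d3|69|
→ t2 |d3|f8|69|28|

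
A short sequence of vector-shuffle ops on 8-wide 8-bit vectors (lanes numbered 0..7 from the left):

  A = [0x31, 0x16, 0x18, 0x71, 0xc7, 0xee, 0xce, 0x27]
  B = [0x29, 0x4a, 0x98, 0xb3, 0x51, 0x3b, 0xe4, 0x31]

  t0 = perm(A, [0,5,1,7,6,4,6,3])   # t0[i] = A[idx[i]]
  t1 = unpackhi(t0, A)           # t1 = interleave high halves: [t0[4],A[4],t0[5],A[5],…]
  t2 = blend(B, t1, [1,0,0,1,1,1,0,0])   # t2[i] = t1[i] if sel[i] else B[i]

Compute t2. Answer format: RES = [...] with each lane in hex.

RES = [ 0xce  0x4a  0x98  0xee  0xce  0xce  0xe4  0x31 ]

t0 = [0x31, 0xee, 0x16, 0x27, 0xce, 0xc7, 0xce, 0x71]
t1 = [0xce, 0xc7, 0xc7, 0xee, 0xce, 0xce, 0x71, 0x27]
t2 = [0xce, 0x4a, 0x98, 0xee, 0xce, 0xce, 0xe4, 0x31]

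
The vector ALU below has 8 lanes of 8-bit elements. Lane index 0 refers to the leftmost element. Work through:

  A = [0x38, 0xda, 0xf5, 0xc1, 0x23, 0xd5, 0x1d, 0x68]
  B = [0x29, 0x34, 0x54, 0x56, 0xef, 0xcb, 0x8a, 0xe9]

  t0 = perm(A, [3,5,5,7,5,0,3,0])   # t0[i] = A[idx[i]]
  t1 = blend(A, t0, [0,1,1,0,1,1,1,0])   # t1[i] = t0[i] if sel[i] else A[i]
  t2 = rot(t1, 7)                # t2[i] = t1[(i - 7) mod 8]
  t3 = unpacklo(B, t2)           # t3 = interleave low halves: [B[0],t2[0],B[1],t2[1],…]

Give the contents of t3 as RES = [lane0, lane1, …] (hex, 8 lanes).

RES = [0x29, 0xd5, 0x34, 0xd5, 0x54, 0xc1, 0x56, 0xd5]

t0 = [0xc1, 0xd5, 0xd5, 0x68, 0xd5, 0x38, 0xc1, 0x38]
t1 = [0x38, 0xd5, 0xd5, 0xc1, 0xd5, 0x38, 0xc1, 0x68]
t2 = [0xd5, 0xd5, 0xc1, 0xd5, 0x38, 0xc1, 0x68, 0x38]
t3 = [0x29, 0xd5, 0x34, 0xd5, 0x54, 0xc1, 0x56, 0xd5]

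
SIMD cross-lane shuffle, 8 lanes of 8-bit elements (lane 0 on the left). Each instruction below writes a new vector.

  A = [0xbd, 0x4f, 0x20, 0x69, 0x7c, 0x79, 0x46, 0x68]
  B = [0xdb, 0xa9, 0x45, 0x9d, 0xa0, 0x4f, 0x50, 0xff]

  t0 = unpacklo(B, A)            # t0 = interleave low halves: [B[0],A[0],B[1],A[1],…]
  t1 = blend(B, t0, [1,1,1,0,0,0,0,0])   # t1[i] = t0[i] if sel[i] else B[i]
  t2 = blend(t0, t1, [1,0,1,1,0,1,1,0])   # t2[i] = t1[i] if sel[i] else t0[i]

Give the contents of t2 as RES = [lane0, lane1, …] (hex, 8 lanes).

RES = [0xdb, 0xbd, 0xa9, 0x9d, 0x45, 0x4f, 0x50, 0x69]

t0 = [0xdb, 0xbd, 0xa9, 0x4f, 0x45, 0x20, 0x9d, 0x69]
t1 = [0xdb, 0xbd, 0xa9, 0x9d, 0xa0, 0x4f, 0x50, 0xff]
t2 = [0xdb, 0xbd, 0xa9, 0x9d, 0x45, 0x4f, 0x50, 0x69]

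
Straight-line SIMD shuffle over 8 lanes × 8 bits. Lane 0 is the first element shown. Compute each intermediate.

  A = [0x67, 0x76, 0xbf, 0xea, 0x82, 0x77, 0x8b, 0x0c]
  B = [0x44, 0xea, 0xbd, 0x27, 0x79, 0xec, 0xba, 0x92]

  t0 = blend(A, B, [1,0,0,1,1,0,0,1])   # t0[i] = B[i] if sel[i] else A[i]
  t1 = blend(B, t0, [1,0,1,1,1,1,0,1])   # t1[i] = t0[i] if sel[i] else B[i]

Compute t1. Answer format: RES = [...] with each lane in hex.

t0 = [0x44, 0x76, 0xbf, 0x27, 0x79, 0x77, 0x8b, 0x92]
t1 = [0x44, 0xea, 0xbf, 0x27, 0x79, 0x77, 0xba, 0x92]

RES = [0x44, 0xea, 0xbf, 0x27, 0x79, 0x77, 0xba, 0x92]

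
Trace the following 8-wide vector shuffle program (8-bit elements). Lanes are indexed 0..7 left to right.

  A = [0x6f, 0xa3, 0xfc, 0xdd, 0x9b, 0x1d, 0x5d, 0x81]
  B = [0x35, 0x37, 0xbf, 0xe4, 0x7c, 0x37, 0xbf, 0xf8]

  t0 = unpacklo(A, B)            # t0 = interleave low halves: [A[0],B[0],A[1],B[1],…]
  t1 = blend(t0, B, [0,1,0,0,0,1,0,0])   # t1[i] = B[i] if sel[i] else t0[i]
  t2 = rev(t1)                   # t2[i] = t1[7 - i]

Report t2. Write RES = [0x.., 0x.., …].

  t0: 6f 35 a3 37 fc bf dd e4
  t1: 6f 37 a3 37 fc 37 dd e4
  t2: e4 dd 37 fc 37 a3 37 6f

RES = [0xe4, 0xdd, 0x37, 0xfc, 0x37, 0xa3, 0x37, 0x6f]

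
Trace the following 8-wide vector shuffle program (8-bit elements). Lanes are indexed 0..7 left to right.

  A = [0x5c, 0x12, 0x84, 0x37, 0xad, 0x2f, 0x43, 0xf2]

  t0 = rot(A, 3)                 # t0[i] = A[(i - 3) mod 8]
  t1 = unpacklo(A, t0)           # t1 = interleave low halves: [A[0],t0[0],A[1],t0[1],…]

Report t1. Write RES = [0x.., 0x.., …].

RES = [ 0x5c  0x2f  0x12  0x43  0x84  0xf2  0x37  0x5c ]

  t0: 2f 43 f2 5c 12 84 37 ad
  t1: 5c 2f 12 43 84 f2 37 5c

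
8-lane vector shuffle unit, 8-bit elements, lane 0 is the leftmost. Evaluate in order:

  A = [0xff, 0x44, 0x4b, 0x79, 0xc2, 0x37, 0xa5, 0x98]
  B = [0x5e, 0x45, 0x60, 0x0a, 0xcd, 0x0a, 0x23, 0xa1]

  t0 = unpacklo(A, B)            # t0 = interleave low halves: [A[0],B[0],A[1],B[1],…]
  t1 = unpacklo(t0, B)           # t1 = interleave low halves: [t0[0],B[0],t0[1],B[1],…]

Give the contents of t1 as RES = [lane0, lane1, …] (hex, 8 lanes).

RES = [0xff, 0x5e, 0x5e, 0x45, 0x44, 0x60, 0x45, 0x0a]

  t0: ff 5e 44 45 4b 60 79 0a
  t1: ff 5e 5e 45 44 60 45 0a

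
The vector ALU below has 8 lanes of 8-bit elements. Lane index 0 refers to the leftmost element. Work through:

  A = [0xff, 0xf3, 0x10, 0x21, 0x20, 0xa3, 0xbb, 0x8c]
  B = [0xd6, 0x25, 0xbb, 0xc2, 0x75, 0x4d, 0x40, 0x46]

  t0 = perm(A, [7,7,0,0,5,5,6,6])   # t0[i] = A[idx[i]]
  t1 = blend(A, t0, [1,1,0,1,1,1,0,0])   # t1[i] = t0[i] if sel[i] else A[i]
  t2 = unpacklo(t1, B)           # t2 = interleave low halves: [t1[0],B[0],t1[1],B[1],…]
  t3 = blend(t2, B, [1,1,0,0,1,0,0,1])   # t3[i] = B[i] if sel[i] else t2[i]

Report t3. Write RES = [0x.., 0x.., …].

t0 = [0x8c, 0x8c, 0xff, 0xff, 0xa3, 0xa3, 0xbb, 0xbb]
t1 = [0x8c, 0x8c, 0x10, 0xff, 0xa3, 0xa3, 0xbb, 0x8c]
t2 = [0x8c, 0xd6, 0x8c, 0x25, 0x10, 0xbb, 0xff, 0xc2]
t3 = [0xd6, 0x25, 0x8c, 0x25, 0x75, 0xbb, 0xff, 0x46]

RES = [ 0xd6  0x25  0x8c  0x25  0x75  0xbb  0xff  0x46 ]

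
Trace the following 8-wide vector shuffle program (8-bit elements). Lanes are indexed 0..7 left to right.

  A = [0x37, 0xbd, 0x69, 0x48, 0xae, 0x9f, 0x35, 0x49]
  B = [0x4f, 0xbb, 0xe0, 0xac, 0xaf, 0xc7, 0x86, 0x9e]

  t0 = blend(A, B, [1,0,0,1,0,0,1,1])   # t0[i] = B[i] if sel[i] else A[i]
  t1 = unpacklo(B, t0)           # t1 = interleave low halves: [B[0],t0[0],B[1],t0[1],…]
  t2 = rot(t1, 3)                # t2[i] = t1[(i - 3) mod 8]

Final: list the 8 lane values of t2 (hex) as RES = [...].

RES = [ 0x69  0xac  0xac  0x4f  0x4f  0xbb  0xbd  0xe0 ]

t0 = [0x4f, 0xbd, 0x69, 0xac, 0xae, 0x9f, 0x86, 0x9e]
t1 = [0x4f, 0x4f, 0xbb, 0xbd, 0xe0, 0x69, 0xac, 0xac]
t2 = [0x69, 0xac, 0xac, 0x4f, 0x4f, 0xbb, 0xbd, 0xe0]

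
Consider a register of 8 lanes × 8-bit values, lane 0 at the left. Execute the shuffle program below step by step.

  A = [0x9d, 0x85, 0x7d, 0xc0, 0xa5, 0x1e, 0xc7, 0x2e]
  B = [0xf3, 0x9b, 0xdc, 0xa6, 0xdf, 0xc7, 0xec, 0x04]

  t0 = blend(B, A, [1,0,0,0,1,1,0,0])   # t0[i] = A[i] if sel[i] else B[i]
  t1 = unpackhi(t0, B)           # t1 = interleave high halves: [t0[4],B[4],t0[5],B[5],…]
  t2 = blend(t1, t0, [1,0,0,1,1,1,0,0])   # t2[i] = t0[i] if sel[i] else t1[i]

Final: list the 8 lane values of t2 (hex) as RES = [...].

RES = [ 0x9d  0xdf  0x1e  0xa6  0xa5  0x1e  0x04  0x04 ]

t0 = [0x9d, 0x9b, 0xdc, 0xa6, 0xa5, 0x1e, 0xec, 0x04]
t1 = [0xa5, 0xdf, 0x1e, 0xc7, 0xec, 0xec, 0x04, 0x04]
t2 = [0x9d, 0xdf, 0x1e, 0xa6, 0xa5, 0x1e, 0x04, 0x04]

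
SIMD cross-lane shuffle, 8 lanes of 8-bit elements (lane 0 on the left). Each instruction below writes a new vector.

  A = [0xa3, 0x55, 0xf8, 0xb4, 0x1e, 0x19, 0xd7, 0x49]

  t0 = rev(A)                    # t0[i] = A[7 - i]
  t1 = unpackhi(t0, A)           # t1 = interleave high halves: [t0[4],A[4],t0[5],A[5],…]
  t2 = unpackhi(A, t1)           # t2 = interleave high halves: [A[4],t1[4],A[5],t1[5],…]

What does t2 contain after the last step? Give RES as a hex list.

→ t0 |49|d7|19|1e|b4|f8|55|a3|
→ t1 |b4|1e|f8|19|55|d7|a3|49|
→ t2 |1e|55|19|d7|d7|a3|49|49|

RES = [0x1e, 0x55, 0x19, 0xd7, 0xd7, 0xa3, 0x49, 0x49]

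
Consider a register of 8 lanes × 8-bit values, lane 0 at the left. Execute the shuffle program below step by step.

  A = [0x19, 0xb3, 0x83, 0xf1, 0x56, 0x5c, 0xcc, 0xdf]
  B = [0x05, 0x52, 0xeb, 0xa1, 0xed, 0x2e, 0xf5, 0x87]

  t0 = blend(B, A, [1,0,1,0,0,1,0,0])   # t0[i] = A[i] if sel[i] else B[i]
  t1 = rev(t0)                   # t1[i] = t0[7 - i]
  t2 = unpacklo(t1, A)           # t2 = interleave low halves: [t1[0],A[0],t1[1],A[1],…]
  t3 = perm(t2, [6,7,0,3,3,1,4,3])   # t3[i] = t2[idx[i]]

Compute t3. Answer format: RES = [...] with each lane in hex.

RES = [0xed, 0xf1, 0x87, 0xb3, 0xb3, 0x19, 0x5c, 0xb3]

→ t0 |19|52|83|a1|ed|5c|f5|87|
→ t1 |87|f5|5c|ed|a1|83|52|19|
→ t2 |87|19|f5|b3|5c|83|ed|f1|
→ t3 |ed|f1|87|b3|b3|19|5c|b3|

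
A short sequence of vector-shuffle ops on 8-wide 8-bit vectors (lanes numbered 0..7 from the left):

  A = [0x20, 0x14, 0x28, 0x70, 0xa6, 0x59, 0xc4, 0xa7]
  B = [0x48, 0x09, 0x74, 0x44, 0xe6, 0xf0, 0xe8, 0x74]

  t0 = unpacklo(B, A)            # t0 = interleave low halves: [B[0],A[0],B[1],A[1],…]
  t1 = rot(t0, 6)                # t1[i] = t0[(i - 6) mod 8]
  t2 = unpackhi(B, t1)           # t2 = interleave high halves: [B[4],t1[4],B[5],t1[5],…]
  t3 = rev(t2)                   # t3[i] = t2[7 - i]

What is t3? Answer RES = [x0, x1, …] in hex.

RES = [0x20, 0x74, 0x48, 0xe8, 0x70, 0xf0, 0x44, 0xe6]

  t0: 48 20 09 14 74 28 44 70
  t1: 09 14 74 28 44 70 48 20
  t2: e6 44 f0 70 e8 48 74 20
  t3: 20 74 48 e8 70 f0 44 e6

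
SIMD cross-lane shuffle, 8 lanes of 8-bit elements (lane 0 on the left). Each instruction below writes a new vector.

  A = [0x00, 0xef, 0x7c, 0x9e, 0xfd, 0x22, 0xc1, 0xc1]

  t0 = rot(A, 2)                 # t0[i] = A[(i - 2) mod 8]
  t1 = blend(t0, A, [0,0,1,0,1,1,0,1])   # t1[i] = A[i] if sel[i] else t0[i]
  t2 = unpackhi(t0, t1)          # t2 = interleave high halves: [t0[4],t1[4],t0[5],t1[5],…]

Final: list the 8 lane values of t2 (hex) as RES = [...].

RES = [0x7c, 0xfd, 0x9e, 0x22, 0xfd, 0xfd, 0x22, 0xc1]

t0 = [0xc1, 0xc1, 0x00, 0xef, 0x7c, 0x9e, 0xfd, 0x22]
t1 = [0xc1, 0xc1, 0x7c, 0xef, 0xfd, 0x22, 0xfd, 0xc1]
t2 = [0x7c, 0xfd, 0x9e, 0x22, 0xfd, 0xfd, 0x22, 0xc1]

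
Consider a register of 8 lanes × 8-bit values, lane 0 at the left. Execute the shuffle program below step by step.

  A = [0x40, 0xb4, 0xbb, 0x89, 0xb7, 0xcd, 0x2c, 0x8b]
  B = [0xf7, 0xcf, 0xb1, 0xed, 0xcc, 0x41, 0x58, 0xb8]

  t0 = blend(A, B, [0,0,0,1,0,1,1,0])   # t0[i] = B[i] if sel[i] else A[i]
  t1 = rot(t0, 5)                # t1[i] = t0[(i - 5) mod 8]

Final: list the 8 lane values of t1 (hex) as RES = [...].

  t0: 40 b4 bb ed b7 41 58 8b
  t1: ed b7 41 58 8b 40 b4 bb

RES = [0xed, 0xb7, 0x41, 0x58, 0x8b, 0x40, 0xb4, 0xbb]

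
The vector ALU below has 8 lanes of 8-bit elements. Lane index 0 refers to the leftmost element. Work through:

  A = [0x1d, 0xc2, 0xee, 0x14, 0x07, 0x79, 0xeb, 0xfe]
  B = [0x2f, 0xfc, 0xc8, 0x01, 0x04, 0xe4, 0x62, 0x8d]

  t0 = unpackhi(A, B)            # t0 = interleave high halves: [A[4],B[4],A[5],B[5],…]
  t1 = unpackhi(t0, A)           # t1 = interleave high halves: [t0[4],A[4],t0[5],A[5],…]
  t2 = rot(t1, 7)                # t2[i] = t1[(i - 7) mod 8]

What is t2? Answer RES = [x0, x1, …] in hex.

RES = [0x07, 0x62, 0x79, 0xfe, 0xeb, 0x8d, 0xfe, 0xeb]

t0 = [0x07, 0x04, 0x79, 0xe4, 0xeb, 0x62, 0xfe, 0x8d]
t1 = [0xeb, 0x07, 0x62, 0x79, 0xfe, 0xeb, 0x8d, 0xfe]
t2 = [0x07, 0x62, 0x79, 0xfe, 0xeb, 0x8d, 0xfe, 0xeb]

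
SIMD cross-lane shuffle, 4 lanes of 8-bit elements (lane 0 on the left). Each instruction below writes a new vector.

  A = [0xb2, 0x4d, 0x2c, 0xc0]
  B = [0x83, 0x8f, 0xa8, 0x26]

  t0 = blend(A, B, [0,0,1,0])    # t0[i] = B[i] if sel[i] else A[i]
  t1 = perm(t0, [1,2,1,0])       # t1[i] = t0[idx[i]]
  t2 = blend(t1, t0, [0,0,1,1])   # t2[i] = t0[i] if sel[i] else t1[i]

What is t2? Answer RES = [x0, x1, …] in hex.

RES = [0x4d, 0xa8, 0xa8, 0xc0]

  t0: b2 4d a8 c0
  t1: 4d a8 4d b2
  t2: 4d a8 a8 c0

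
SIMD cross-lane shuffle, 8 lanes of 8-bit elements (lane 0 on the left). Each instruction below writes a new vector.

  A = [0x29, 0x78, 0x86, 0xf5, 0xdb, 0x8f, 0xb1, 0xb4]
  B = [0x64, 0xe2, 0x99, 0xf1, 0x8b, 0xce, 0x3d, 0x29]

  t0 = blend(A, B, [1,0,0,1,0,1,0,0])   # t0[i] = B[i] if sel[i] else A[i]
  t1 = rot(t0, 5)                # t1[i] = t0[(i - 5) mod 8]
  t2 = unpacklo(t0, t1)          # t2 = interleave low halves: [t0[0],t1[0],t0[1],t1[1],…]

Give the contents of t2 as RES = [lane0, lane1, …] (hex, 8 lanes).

  t0: 64 78 86 f1 db ce b1 b4
  t1: f1 db ce b1 b4 64 78 86
  t2: 64 f1 78 db 86 ce f1 b1

RES = [ 0x64  0xf1  0x78  0xdb  0x86  0xce  0xf1  0xb1 ]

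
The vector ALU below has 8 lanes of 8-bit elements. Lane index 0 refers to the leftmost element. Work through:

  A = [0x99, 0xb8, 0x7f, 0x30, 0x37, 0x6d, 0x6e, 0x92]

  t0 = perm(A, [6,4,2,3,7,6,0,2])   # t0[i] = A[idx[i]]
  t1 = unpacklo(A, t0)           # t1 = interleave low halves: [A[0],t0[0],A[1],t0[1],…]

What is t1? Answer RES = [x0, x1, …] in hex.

→ t0 |6e|37|7f|30|92|6e|99|7f|
→ t1 |99|6e|b8|37|7f|7f|30|30|

RES = [0x99, 0x6e, 0xb8, 0x37, 0x7f, 0x7f, 0x30, 0x30]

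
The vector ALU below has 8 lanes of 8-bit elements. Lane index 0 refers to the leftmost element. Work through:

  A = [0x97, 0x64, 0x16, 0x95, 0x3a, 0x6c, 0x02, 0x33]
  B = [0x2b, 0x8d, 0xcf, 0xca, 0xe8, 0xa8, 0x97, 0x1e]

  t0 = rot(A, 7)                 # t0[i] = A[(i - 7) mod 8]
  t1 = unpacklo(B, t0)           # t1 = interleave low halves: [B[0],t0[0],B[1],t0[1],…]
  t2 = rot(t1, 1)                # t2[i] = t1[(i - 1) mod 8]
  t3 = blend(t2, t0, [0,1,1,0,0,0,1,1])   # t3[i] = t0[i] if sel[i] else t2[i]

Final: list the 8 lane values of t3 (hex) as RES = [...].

RES = [0x3a, 0x16, 0x95, 0x8d, 0x16, 0xcf, 0x33, 0x97]

  t0: 64 16 95 3a 6c 02 33 97
  t1: 2b 64 8d 16 cf 95 ca 3a
  t2: 3a 2b 64 8d 16 cf 95 ca
  t3: 3a 16 95 8d 16 cf 33 97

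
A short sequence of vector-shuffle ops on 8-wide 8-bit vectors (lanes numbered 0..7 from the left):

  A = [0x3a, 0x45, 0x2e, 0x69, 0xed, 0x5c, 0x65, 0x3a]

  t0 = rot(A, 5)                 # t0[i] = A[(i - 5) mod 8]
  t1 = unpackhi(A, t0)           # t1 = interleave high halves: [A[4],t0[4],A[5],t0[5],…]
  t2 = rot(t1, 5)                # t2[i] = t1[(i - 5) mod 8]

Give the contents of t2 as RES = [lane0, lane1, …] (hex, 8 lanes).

  t0: 69 ed 5c 65 3a 3a 45 2e
  t1: ed 3a 5c 3a 65 45 3a 2e
  t2: 3a 65 45 3a 2e ed 3a 5c

RES = [0x3a, 0x65, 0x45, 0x3a, 0x2e, 0xed, 0x3a, 0x5c]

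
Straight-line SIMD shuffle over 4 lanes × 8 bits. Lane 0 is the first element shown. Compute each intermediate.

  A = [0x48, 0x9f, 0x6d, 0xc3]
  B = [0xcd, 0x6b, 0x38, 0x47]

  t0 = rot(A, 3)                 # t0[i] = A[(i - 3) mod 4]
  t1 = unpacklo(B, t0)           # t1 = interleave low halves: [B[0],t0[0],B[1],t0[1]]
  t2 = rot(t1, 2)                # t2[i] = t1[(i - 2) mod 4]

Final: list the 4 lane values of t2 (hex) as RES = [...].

  t0: 9f 6d c3 48
  t1: cd 9f 6b 6d
  t2: 6b 6d cd 9f

RES = [0x6b, 0x6d, 0xcd, 0x9f]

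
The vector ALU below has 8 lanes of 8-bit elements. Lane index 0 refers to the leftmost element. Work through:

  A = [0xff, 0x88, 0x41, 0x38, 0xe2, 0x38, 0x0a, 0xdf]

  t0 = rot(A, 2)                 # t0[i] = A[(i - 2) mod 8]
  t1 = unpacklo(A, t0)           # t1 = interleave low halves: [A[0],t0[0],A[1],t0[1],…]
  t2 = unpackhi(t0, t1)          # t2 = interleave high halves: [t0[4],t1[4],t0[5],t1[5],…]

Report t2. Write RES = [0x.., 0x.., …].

t0 = [0x0a, 0xdf, 0xff, 0x88, 0x41, 0x38, 0xe2, 0x38]
t1 = [0xff, 0x0a, 0x88, 0xdf, 0x41, 0xff, 0x38, 0x88]
t2 = [0x41, 0x41, 0x38, 0xff, 0xe2, 0x38, 0x38, 0x88]

RES = [0x41, 0x41, 0x38, 0xff, 0xe2, 0x38, 0x38, 0x88]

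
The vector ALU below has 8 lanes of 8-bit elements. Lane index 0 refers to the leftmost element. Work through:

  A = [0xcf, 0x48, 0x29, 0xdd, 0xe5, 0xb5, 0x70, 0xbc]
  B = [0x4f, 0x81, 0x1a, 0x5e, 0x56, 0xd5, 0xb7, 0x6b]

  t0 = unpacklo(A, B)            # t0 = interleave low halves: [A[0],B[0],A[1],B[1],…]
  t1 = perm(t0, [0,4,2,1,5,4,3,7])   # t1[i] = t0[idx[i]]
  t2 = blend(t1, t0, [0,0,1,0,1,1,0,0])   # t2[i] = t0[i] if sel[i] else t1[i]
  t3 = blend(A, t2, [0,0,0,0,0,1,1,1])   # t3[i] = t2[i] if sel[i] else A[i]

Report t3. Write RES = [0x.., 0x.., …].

  t0: cf 4f 48 81 29 1a dd 5e
  t1: cf 29 48 4f 1a 29 81 5e
  t2: cf 29 48 4f 29 1a 81 5e
  t3: cf 48 29 dd e5 1a 81 5e

RES = [0xcf, 0x48, 0x29, 0xdd, 0xe5, 0x1a, 0x81, 0x5e]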